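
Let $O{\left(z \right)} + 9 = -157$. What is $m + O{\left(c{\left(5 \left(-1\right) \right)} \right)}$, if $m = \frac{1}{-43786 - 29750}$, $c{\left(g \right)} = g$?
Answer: $- \frac{12206977}{73536} \approx -166.0$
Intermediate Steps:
$O{\left(z \right)} = -166$ ($O{\left(z \right)} = -9 - 157 = -166$)
$m = - \frac{1}{73536}$ ($m = \frac{1}{-73536} = - \frac{1}{73536} \approx -1.3599 \cdot 10^{-5}$)
$m + O{\left(c{\left(5 \left(-1\right) \right)} \right)} = - \frac{1}{73536} - 166 = - \frac{12206977}{73536}$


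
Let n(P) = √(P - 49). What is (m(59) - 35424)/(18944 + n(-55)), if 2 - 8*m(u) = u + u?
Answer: -83918368/44859405 + 70877*I*√26/358875240 ≈ -1.8707 + 0.001007*I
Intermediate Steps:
m(u) = ¼ - u/4 (m(u) = ¼ - (u + u)/8 = ¼ - u/4)
n(P) = √(-49 + P)
(m(59) - 35424)/(18944 + n(-55)) = ((¼ - ¼*59) - 35424)/(18944 + √(-49 - 55)) = ((¼ - 59/4) - 35424)/(18944 + √(-104)) = (-29/2 - 35424)/(18944 + 2*I*√26) = -70877/(2*(18944 + 2*I*√26))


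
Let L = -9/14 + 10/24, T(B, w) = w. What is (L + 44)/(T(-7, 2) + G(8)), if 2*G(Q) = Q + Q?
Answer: 3677/840 ≈ 4.3774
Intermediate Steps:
G(Q) = Q (G(Q) = (Q + Q)/2 = (2*Q)/2 = Q)
L = -19/84 (L = -9*1/14 + 10*(1/24) = -9/14 + 5/12 = -19/84 ≈ -0.22619)
(L + 44)/(T(-7, 2) + G(8)) = (-19/84 + 44)/(2 + 8) = (3677/84)/10 = (3677/84)*(1/10) = 3677/840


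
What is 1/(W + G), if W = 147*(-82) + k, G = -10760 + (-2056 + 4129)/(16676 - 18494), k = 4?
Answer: -606/13823551 ≈ -4.3838e-5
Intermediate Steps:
G = -6521251/606 (G = -10760 + 2073/(-1818) = -10760 + 2073*(-1/1818) = -10760 - 691/606 = -6521251/606 ≈ -10761.)
W = -12050 (W = 147*(-82) + 4 = -12054 + 4 = -12050)
1/(W + G) = 1/(-12050 - 6521251/606) = 1/(-13823551/606) = -606/13823551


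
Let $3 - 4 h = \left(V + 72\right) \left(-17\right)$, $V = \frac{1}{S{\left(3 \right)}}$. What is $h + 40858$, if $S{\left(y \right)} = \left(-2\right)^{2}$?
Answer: $\frac{658653}{16} \approx 41166.0$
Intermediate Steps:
$S{\left(y \right)} = 4$
$V = \frac{1}{4} \approx 0.25$
$h = \frac{4925}{16}$ ($h = \frac{3}{4} - \frac{\left(\frac{1}{4} + 72\right) \left(-17\right)}{4} = \frac{3}{4} - \frac{\frac{289}{4} \left(-17\right)}{4} = \frac{3}{4} - - \frac{4913}{16} = \frac{3}{4} + \frac{4913}{16} = \frac{4925}{16} \approx 307.81$)
$h + 40858 = \frac{4925}{16} + 40858 = \frac{658653}{16}$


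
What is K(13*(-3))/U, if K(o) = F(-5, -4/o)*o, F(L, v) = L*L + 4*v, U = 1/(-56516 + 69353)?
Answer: -12721467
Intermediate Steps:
U = 1/12837 ≈ 7.7900e-5
F(L, v) = L² + 4*v
K(o) = o*(25 - 16/o) (K(o) = ((-5)² + 4*(-4/o))*o = (25 - 16/o)*o = o*(25 - 16/o))
K(13*(-3))/U = (-16 + 25*(13*(-3)))/(1/12837) = (-16 + 25*(-39))*12837 = (-16 - 975)*12837 = -991*12837 = -12721467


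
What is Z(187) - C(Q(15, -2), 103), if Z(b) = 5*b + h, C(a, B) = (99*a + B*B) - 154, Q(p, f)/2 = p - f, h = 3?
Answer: -12883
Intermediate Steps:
Q(p, f) = -2*f + 2*p (Q(p, f) = 2*(p - f) = -2*f + 2*p)
C(a, B) = -154 + B² + 99*a (C(a, B) = (99*a + B²) - 154 = (B² + 99*a) - 154 = -154 + B² + 99*a)
Z(b) = 3 + 5*b (Z(b) = 5*b + 3 = 3 + 5*b)
Z(187) - C(Q(15, -2), 103) = (3 + 5*187) - (-154 + 103² + 99*(-2*(-2) + 2*15)) = (3 + 935) - (-154 + 10609 + 99*(4 + 30)) = 938 - (-154 + 10609 + 99*34) = 938 - (-154 + 10609 + 3366) = 938 - 1*13821 = 938 - 13821 = -12883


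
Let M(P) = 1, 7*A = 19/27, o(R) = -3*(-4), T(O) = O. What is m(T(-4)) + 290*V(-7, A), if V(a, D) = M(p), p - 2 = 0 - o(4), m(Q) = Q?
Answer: 286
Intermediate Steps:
o(R) = 12
A = 19/189 (A = (19/27)/7 = (19*(1/27))/7 = (⅐)*(19/27) = 19/189 ≈ 0.10053)
p = -10 (p = 2 + (0 - 1*12) = 2 + (0 - 12) = 2 - 12 = -10)
V(a, D) = 1
m(T(-4)) + 290*V(-7, A) = -4 + 290*1 = -4 + 290 = 286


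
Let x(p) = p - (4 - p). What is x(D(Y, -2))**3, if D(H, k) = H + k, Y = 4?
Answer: 0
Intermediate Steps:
x(p) = -4 + 2*p (x(p) = p + (-4 + p) = -4 + 2*p)
x(D(Y, -2))**3 = (-4 + 2*(4 - 2))**3 = (-4 + 2*2)**3 = (-4 + 4)**3 = 0**3 = 0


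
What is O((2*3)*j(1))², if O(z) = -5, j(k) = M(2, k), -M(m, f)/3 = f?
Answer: 25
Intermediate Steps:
M(m, f) = -3*f
j(k) = -3*k
O((2*3)*j(1))² = (-5)² = 25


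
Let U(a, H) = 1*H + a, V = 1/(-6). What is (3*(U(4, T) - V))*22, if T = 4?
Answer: 539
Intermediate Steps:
V = -1/6 ≈ -0.16667
U(a, H) = H + a
(3*(U(4, T) - V))*22 = (3*((4 + 4) - 1*(-1/6)))*22 = (3*(8 + 1/6))*22 = (3*(49/6))*22 = (49/2)*22 = 539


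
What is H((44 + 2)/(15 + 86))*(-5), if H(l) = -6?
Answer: 30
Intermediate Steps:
H((44 + 2)/(15 + 86))*(-5) = -6*(-5) = 30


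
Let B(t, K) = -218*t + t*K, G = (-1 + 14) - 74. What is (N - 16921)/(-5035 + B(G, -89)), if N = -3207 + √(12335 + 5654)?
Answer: -5032/3423 + √17989/13692 ≈ -1.4603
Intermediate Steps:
G = -61 (G = 13 - 74 = -61)
B(t, K) = -218*t + K*t
N = -3207 + √17989 ≈ -3072.9
(N - 16921)/(-5035 + B(G, -89)) = ((-3207 + √17989) - 16921)/(-5035 - 61*(-218 - 89)) = (-20128 + √17989)/(-5035 - 61*(-307)) = (-20128 + √17989)/(-5035 + 18727) = (-20128 + √17989)/13692 = (-20128 + √17989)*(1/13692) = -5032/3423 + √17989/13692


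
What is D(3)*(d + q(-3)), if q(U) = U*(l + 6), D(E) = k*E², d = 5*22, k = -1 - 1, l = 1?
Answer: -1602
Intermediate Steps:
k = -2
d = 110
D(E) = -2*E²
q(U) = 7*U (q(U) = U*(1 + 6) = U*7 = 7*U)
D(3)*(d + q(-3)) = (-2*3²)*(110 + 7*(-3)) = (-2*9)*(110 - 21) = -18*89 = -1602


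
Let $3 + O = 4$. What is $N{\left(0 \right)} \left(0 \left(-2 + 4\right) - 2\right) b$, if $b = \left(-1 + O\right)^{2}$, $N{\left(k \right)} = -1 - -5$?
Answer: $0$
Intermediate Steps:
$O = 1$ ($O = -3 + 4 = 1$)
$N{\left(k \right)} = 4$ ($N{\left(k \right)} = -1 + 5 = 4$)
$b = 0$ ($b = \left(-1 + 1\right)^{2} = 0^{2} = 0$)
$N{\left(0 \right)} \left(0 \left(-2 + 4\right) - 2\right) b = 4 \left(0 \left(-2 + 4\right) - 2\right) 0 = 4 \left(0 \cdot 2 - 2\right) 0 = 4 \left(0 - 2\right) 0 = 4 \left(-2\right) 0 = \left(-8\right) 0 = 0$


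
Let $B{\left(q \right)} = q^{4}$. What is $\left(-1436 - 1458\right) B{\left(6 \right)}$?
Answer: $-3750624$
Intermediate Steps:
$\left(-1436 - 1458\right) B{\left(6 \right)} = \left(-1436 - 1458\right) 6^{4} = \left(-2894\right) 1296 = -3750624$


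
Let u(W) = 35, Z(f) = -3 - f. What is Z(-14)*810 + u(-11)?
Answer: 8945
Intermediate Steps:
Z(-14)*810 + u(-11) = (-3 - 1*(-14))*810 + 35 = (-3 + 14)*810 + 35 = 11*810 + 35 = 8910 + 35 = 8945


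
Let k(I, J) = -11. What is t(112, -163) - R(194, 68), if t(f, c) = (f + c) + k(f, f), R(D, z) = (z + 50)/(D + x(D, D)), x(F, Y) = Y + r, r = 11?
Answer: -24856/399 ≈ -62.296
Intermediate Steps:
x(F, Y) = 11 + Y (x(F, Y) = Y + 11 = 11 + Y)
R(D, z) = (50 + z)/(11 + 2*D) (R(D, z) = (z + 50)/(D + (11 + D)) = (50 + z)/(11 + 2*D))
t(f, c) = -11 + c + f (t(f, c) = (f + c) - 11 = (c + f) - 11 = -11 + c + f)
t(112, -163) - R(194, 68) = (-11 - 163 + 112) - (50 + 68)/(11 + 2*194) = -62 - 118/(11 + 388) = -62 - 118/399 = -24856/399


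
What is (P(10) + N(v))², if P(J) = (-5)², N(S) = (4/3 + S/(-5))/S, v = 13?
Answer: 23580736/38025 ≈ 620.14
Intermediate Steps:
N(S) = (4/3 - S/5)/S (N(S) = (4*(⅓) + S*(-⅕))/S = (4/3 - S/5)/S)
P(J) = 25
(P(10) + N(v))² = (25 + (1/15)*(20 - 3*13)/13)² = (25 + (1/15)*(1/13)*(20 - 39))² = (25 + (1/15)*(1/13)*(-19))² = (25 - 19/195)² = (4856/195)² = 23580736/38025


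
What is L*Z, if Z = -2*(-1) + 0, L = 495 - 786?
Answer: -582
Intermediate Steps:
L = -291
Z = 2 (Z = 2 + 0 = 2)
L*Z = -291*2 = -582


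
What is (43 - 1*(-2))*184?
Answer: 8280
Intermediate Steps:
(43 - 1*(-2))*184 = (43 + 2)*184 = 45*184 = 8280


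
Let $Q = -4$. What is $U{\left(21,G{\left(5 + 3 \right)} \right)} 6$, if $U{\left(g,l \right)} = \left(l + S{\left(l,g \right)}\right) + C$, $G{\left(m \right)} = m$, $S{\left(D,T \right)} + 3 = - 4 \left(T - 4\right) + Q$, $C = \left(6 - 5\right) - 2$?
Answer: $-408$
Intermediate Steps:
$C = -1$ ($C = 1 - 2 = -1$)
$S{\left(D,T \right)} = 9 - 4 T$ ($S{\left(D,T \right)} = -3 - \left(4 + 4 \left(T - 4\right)\right) = -3 - \left(4 + 4 \left(-4 + T\right)\right) = -3 - \left(-12 + 4 T\right) = 9 - 4 T$)
$U{\left(g,l \right)} = 8 + l - 4 g$ ($U{\left(g,l \right)} = \left(l - \left(-9 + 4 g\right)\right) - 1 = \left(9 + l - 4 g\right) - 1 = 8 + l - 4 g$)
$U{\left(21,G{\left(5 + 3 \right)} \right)} 6 = \left(8 + \left(5 + 3\right) - 84\right) 6 = \left(8 + 8 - 84\right) 6 = \left(-68\right) 6 = -408$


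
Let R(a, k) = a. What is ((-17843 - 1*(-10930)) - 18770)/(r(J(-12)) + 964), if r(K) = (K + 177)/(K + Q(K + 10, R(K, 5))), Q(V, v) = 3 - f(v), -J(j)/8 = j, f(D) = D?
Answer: -25683/1055 ≈ -24.344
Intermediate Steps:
J(j) = -8*j
Q(V, v) = 3 - v
r(K) = 59 + K/3 (r(K) = (K + 177)/(K + (3 - K)) = (177 + K)/3 = (177 + K)*(1/3) = 59 + K/3)
((-17843 - 1*(-10930)) - 18770)/(r(J(-12)) + 964) = ((-17843 - 1*(-10930)) - 18770)/((59 + (-8*(-12))/3) + 964) = ((-17843 + 10930) - 18770)/((59 + (1/3)*96) + 964) = (-6913 - 18770)/((59 + 32) + 964) = -25683/(91 + 964) = -25683/1055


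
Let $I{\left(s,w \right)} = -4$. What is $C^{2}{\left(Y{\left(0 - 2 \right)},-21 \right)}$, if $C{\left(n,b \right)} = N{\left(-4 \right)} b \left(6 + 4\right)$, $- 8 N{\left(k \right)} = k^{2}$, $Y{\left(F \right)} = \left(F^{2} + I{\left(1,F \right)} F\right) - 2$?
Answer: $176400$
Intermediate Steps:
$Y{\left(F \right)} = -2 + F^{2} - 4 F$ ($Y{\left(F \right)} = \left(F^{2} - 4 F\right) - 2 = -2 + F^{2} - 4 F$)
$N{\left(k \right)} = - \frac{k^{2}}{8}$
$C{\left(n,b \right)} = - 20 b$ ($C{\left(n,b \right)} = - \frac{\left(-4\right)^{2}}{8} b \left(6 + 4\right) = \left(- \frac{1}{8}\right) 16 b 10 = - 2 \cdot 10 b = - 20 b$)
$C^{2}{\left(Y{\left(0 - 2 \right)},-21 \right)} = \left(\left(-20\right) \left(-21\right)\right)^{2} = 420^{2} = 176400$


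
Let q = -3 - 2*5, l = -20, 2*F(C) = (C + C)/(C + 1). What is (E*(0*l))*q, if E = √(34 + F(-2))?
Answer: 0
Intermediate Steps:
F(C) = C/(1 + C) (F(C) = ((C + C)/(C + 1))/2 = ((2*C)/(1 + C))/2 = (2*C/(1 + C))/2 = C/(1 + C))
E = 6 (E = √(34 - 2/(1 - 2)) = √(34 - 2/(-1)) = √(34 - 2*(-1)) = √(34 + 2) = √36 = 6)
q = -13 (q = -3 - 10 = -13)
(E*(0*l))*q = (6*(0*(-20)))*(-13) = (6*0)*(-13) = 0*(-13) = 0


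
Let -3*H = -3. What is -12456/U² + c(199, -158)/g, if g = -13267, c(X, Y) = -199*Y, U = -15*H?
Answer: -19147578/331675 ≈ -57.730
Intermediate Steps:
H = 1 (H = -⅓*(-3) = 1)
U = -15 (U = -15*1 = -15)
-12456/U² + c(199, -158)/g = -12456/((-15)²) - 199*(-158)/(-13267) = -12456/225 + 31442*(-1/13267) = -12456*1/225 - 31442/13267 = -1384/25 - 31442/13267 = -19147578/331675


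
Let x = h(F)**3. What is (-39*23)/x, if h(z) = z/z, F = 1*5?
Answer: -897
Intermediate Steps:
F = 5
h(z) = 1
x = 1 (x = 1**3 = 1)
(-39*23)/x = -39*23/1 = -897*1 = -897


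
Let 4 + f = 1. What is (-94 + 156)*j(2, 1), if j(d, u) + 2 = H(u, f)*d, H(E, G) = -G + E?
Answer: 372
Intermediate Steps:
f = -3 (f = -4 + 1 = -3)
H(E, G) = E - G
j(d, u) = -2 + d*(3 + u) (j(d, u) = -2 + (u - 1*(-3))*d = -2 + (u + 3)*d = -2 + (3 + u)*d = -2 + d*(3 + u))
(-94 + 156)*j(2, 1) = (-94 + 156)*(-2 + 2*(3 + 1)) = 62*(-2 + 2*4) = 62*(-2 + 8) = 62*6 = 372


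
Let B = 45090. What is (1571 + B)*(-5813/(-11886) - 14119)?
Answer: -7830304708481/11886 ≈ -6.5878e+8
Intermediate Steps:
(1571 + B)*(-5813/(-11886) - 14119) = (1571 + 45090)*(-5813/(-11886) - 14119) = 46661*(-5813*(-1/11886) - 14119) = 46661*(5813/11886 - 14119) = 46661*(-167812621/11886) = -7830304708481/11886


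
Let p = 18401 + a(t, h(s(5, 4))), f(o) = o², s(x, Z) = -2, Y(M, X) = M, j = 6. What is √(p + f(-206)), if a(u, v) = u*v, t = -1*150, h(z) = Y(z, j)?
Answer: 3*√6793 ≈ 247.26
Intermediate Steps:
h(z) = z
t = -150
p = 18701 (p = 18401 - 150*(-2) = 18401 + 300 = 18701)
√(p + f(-206)) = √(18701 + (-206)²) = √(18701 + 42436) = √61137 = 3*√6793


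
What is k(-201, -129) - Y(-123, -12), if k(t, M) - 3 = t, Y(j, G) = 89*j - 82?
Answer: 10831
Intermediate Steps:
Y(j, G) = -82 + 89*j
k(t, M) = 3 + t
k(-201, -129) - Y(-123, -12) = (3 - 201) - (-82 + 89*(-123)) = -198 - (-82 - 10947) = -198 - 1*(-11029) = -198 + 11029 = 10831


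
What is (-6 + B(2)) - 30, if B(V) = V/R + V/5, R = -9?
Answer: -1612/45 ≈ -35.822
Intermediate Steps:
B(V) = 4*V/45 (B(V) = V/(-9) + V/5 = V*(-⅑) + V*(⅕) = -V/9 + V/5 = 4*V/45)
(-6 + B(2)) - 30 = (-6 + (4/45)*2) - 30 = (-6 + 8/45) - 30 = -262/45 - 30 = -1612/45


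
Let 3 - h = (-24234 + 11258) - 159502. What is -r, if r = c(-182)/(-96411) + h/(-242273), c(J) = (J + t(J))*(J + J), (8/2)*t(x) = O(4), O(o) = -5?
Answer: 4684200230/3336826029 ≈ 1.4038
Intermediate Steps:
t(x) = -5/4 (t(x) = (1/4)*(-5) = -5/4)
h = 172481 (h = 3 - ((-24234 + 11258) - 159502) = 3 - (-12976 - 159502) = 3 - 1*(-172478) = 3 + 172478 = 172481)
c(J) = 2*J*(-5/4 + J) (c(J) = (J - 5/4)*(J + J) = (-5/4 + J)*(2*J) = 2*J*(-5/4 + J))
r = -4684200230/3336826029 (r = ((1/2)*(-182)*(-5 + 4*(-182)))/(-96411) + 172481/(-242273) = ((1/2)*(-182)*(-5 - 728))*(-1/96411) + 172481*(-1/242273) = ((1/2)*(-182)*(-733))*(-1/96411) - 172481/242273 = 66703*(-1/96411) - 172481/242273 = -9529/13773 - 172481/242273 = -4684200230/3336826029 ≈ -1.4038)
-r = -1*(-4684200230/3336826029) = 4684200230/3336826029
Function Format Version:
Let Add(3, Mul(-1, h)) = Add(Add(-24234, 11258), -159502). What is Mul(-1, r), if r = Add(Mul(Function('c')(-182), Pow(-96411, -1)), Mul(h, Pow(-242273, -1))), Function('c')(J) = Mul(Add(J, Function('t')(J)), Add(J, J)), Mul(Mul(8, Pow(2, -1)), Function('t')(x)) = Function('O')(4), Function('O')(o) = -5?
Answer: Rational(4684200230, 3336826029) ≈ 1.4038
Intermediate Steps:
Function('t')(x) = Rational(-5, 4) (Function('t')(x) = Mul(Rational(1, 4), -5) = Rational(-5, 4))
h = 172481 (h = Add(3, Mul(-1, Add(Add(-24234, 11258), -159502))) = Add(3, Mul(-1, Add(-12976, -159502))) = Add(3, Mul(-1, -172478)) = Add(3, 172478) = 172481)
Function('c')(J) = Mul(2, J, Add(Rational(-5, 4), J)) (Function('c')(J) = Mul(Add(J, Rational(-5, 4)), Add(J, J)) = Mul(Add(Rational(-5, 4), J), Mul(2, J)) = Mul(2, J, Add(Rational(-5, 4), J)))
r = Rational(-4684200230, 3336826029) (r = Add(Mul(Mul(Rational(1, 2), -182, Add(-5, Mul(4, -182))), Pow(-96411, -1)), Mul(172481, Pow(-242273, -1))) = Add(Mul(Mul(Rational(1, 2), -182, Add(-5, -728)), Rational(-1, 96411)), Mul(172481, Rational(-1, 242273))) = Add(Mul(Mul(Rational(1, 2), -182, -733), Rational(-1, 96411)), Rational(-172481, 242273)) = Add(Mul(66703, Rational(-1, 96411)), Rational(-172481, 242273)) = Add(Rational(-9529, 13773), Rational(-172481, 242273)) = Rational(-4684200230, 3336826029) ≈ -1.4038)
Mul(-1, r) = Mul(-1, Rational(-4684200230, 3336826029)) = Rational(4684200230, 3336826029)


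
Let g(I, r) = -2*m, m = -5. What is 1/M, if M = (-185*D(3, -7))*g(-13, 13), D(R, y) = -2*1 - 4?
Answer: 1/11100 ≈ 9.0090e-5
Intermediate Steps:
g(I, r) = 10 (g(I, r) = -2*(-5) = 10)
D(R, y) = -6 (D(R, y) = -2 - 4 = -6)
M = 11100 (M = -185*(-6)*10 = 1110*10 = 11100)
1/M = 1/11100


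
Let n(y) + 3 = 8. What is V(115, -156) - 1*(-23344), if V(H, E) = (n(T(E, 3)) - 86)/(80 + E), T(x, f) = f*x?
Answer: 1774225/76 ≈ 23345.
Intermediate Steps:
n(y) = 5 (n(y) = -3 + 8 = 5)
V(H, E) = -81/(80 + E) (V(H, E) = (5 - 86)/(80 + E) = -81/(80 + E))
V(115, -156) - 1*(-23344) = -81/(80 - 156) - 1*(-23344) = -81/(-76) + 23344 = -81*(-1/76) + 23344 = 81/76 + 23344 = 1774225/76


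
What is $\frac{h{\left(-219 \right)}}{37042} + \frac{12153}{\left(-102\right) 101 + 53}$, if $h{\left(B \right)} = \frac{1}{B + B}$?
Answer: $- \frac{197175094837}{166283834604} \approx -1.1858$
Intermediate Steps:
$h{\left(B \right)} = \frac{1}{2 B}$
$\frac{h{\left(-219 \right)}}{37042} + \frac{12153}{\left(-102\right) 101 + 53} = \frac{\frac{1}{2} \frac{1}{-219}}{37042} + \frac{12153}{\left(-102\right) 101 + 53} = \frac{1}{2} \left(- \frac{1}{219}\right) \frac{1}{37042} + \frac{12153}{-10302 + 53} = \left(- \frac{1}{438}\right) \frac{1}{37042} + \frac{12153}{-10249} = - \frac{1}{16224396} + 12153 \left(- \frac{1}{10249}\right) = - \frac{1}{16224396} - \frac{12153}{10249} = - \frac{197175094837}{166283834604}$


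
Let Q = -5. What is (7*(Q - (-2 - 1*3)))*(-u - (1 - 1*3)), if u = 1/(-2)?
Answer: 0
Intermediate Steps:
u = -1/2 ≈ -0.50000
(7*(Q - (-2 - 1*3)))*(-u - (1 - 1*3)) = (7*(-5 - (-2 - 1*3)))*(-1*(-1/2) - (1 - 1*3)) = (7*(-5 - (-2 - 3)))*(1/2 - (1 - 3)) = (7*(-5 - 1*(-5)))*(1/2 - 1*(-2)) = (7*(-5 + 5))*(1/2 + 2) = (7*0)*(5/2) = 0*(5/2) = 0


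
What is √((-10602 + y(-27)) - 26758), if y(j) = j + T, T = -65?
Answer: 2*I*√9363 ≈ 193.53*I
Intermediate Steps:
y(j) = -65 + j (y(j) = j - 65 = -65 + j)
√((-10602 + y(-27)) - 26758) = √((-10602 + (-65 - 27)) - 26758) = √((-10602 - 92) - 26758) = √(-10694 - 26758) = √(-37452) = 2*I*√9363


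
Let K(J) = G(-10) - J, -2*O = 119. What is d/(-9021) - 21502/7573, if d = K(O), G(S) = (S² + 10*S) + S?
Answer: -129562937/45544022 ≈ -2.8448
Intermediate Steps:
O = -119/2 (O = -½*119 = -119/2 ≈ -59.500)
G(S) = S² + 11*S
K(J) = -10 - J (K(J) = -10*(11 - 10) - J = -10*1 - J = -10 - J)
d = 99/2 (d = -10 - 1*(-119/2) = -10 + 119/2 = 99/2 ≈ 49.500)
d/(-9021) - 21502/7573 = (99/2)/(-9021) - 21502/7573 = (99/2)*(-1/9021) - 21502*1/7573 = -33/6014 - 21502/7573 = -129562937/45544022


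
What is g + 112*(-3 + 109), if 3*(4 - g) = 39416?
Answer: -3788/3 ≈ -1262.7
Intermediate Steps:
g = -39404/3 (g = 4 - ⅓*39416 = 4 - 39416/3 = -39404/3 ≈ -13135.)
g + 112*(-3 + 109) = -39404/3 + 112*(-3 + 109) = -39404/3 + 112*106 = -39404/3 + 11872 = -3788/3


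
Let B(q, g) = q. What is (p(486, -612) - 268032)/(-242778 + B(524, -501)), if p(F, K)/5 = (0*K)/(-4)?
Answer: 134016/121127 ≈ 1.1064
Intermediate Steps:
p(F, K) = 0 (p(F, K) = 5*((0*K)/(-4)) = 5*(0*(-¼)) = 5*0 = 0)
(p(486, -612) - 268032)/(-242778 + B(524, -501)) = (0 - 268032)/(-242778 + 524) = -268032/(-242254) = -268032*(-1/242254) = 134016/121127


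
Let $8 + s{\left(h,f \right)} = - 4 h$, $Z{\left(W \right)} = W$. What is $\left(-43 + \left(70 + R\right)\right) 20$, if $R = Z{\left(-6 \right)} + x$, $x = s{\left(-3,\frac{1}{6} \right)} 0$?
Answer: $420$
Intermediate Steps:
$s{\left(h,f \right)} = -8 - 4 h$
$x = 0$ ($x = \left(-8 - -12\right) 0 = \left(-8 + 12\right) 0 = 4 \cdot 0 = 0$)
$R = -6$ ($R = -6 + 0 = -6$)
$\left(-43 + \left(70 + R\right)\right) 20 = \left(-43 + \left(70 - 6\right)\right) 20 = \left(-43 + 64\right) 20 = 21 \cdot 20 = 420$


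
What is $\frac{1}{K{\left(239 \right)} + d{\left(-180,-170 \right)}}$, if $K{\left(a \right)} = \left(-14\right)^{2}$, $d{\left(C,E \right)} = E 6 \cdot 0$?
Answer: $\frac{1}{196} \approx 0.005102$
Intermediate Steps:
$d{\left(C,E \right)} = 0$ ($d{\left(C,E \right)} = 6 E 0 = 0$)
$K{\left(a \right)} = 196$
$\frac{1}{K{\left(239 \right)} + d{\left(-180,-170 \right)}} = \frac{1}{196 + 0} = \frac{1}{196}$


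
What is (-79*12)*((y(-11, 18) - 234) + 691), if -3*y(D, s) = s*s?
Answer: -330852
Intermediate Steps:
y(D, s) = -s²/3 (y(D, s) = -s*s/3 = -s²/3)
(-79*12)*((y(-11, 18) - 234) + 691) = (-79*12)*((-⅓*18² - 234) + 691) = -948*((-⅓*324 - 234) + 691) = -948*((-108 - 234) + 691) = -948*(-342 + 691) = -948*349 = -330852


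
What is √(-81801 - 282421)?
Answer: I*√364222 ≈ 603.51*I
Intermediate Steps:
√(-81801 - 282421) = √(-364222) = I*√364222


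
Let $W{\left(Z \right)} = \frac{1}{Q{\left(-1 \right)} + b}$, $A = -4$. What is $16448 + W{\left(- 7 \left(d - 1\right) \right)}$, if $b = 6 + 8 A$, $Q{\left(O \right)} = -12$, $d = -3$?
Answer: $\frac{625023}{38} \approx 16448.0$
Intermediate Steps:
$b = -26$ ($b = 6 + 8 \left(-4\right) = 6 - 32 = -26$)
$W{\left(Z \right)} = - \frac{1}{38}$ ($W{\left(Z \right)} = \frac{1}{-12 - 26} = \frac{1}{-38} = - \frac{1}{38}$)
$16448 + W{\left(- 7 \left(d - 1\right) \right)} = 16448 - \frac{1}{38} = \frac{625023}{38}$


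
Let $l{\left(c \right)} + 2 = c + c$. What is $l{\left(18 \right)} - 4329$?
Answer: $-4295$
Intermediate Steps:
$l{\left(c \right)} = -2 + 2 c$ ($l{\left(c \right)} = -2 + \left(c + c\right) = -2 + 2 c$)
$l{\left(18 \right)} - 4329 = \left(-2 + 2 \cdot 18\right) - 4329 = \left(-2 + 36\right) - 4329 = 34 - 4329 = -4295$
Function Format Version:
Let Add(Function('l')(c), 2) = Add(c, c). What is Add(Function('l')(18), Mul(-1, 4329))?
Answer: -4295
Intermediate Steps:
Function('l')(c) = Add(-2, Mul(2, c)) (Function('l')(c) = Add(-2, Add(c, c)) = Add(-2, Mul(2, c)))
Add(Function('l')(18), Mul(-1, 4329)) = Add(Add(-2, Mul(2, 18)), Mul(-1, 4329)) = Add(Add(-2, 36), -4329) = Add(34, -4329) = -4295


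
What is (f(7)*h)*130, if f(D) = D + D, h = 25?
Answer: 45500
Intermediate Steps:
f(D) = 2*D
(f(7)*h)*130 = ((2*7)*25)*130 = (14*25)*130 = 350*130 = 45500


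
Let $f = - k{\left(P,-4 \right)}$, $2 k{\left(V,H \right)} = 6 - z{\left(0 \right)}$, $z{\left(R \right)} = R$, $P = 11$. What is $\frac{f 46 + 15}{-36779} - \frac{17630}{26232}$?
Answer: $- \frac{322593617}{482393364} \approx -0.66874$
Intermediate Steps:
$k{\left(V,H \right)} = 3$ ($k{\left(V,H \right)} = \frac{6 - 0}{2} = \frac{6 + 0}{2} = \frac{1}{2} \cdot 6 = 3$)
$f = -3$ ($f = \left(-1\right) 3 = -3$)
$\frac{f 46 + 15}{-36779} - \frac{17630}{26232} = \frac{\left(-3\right) 46 + 15}{-36779} - \frac{17630}{26232} = \left(-138 + 15\right) \left(- \frac{1}{36779}\right) - \frac{8815}{13116} = \left(-123\right) \left(- \frac{1}{36779}\right) - \frac{8815}{13116} = \frac{123}{36779} - \frac{8815}{13116} = - \frac{322593617}{482393364}$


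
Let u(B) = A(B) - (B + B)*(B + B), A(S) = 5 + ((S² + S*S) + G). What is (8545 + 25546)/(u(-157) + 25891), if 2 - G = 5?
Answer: -34091/23405 ≈ -1.4566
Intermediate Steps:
G = -3 (G = 2 - 1*5 = 2 - 5 = -3)
A(S) = 2 + 2*S² (A(S) = 5 + ((S² + S*S) - 3) = 5 + ((S² + S²) - 3) = 5 + (2*S² - 3) = 5 + (-3 + 2*S²) = 2 + 2*S²)
u(B) = 2 - 2*B² (u(B) = (2 + 2*B²) - (B + B)*(B + B) = (2 + 2*B²) - 2*B*2*B = (2 + 2*B²) - 4*B² = 2 - 2*B²)
(8545 + 25546)/(u(-157) + 25891) = (8545 + 25546)/((2 - 2*(-157)²) + 25891) = 34091/((2 - 2*24649) + 25891) = 34091/((2 - 49298) + 25891) = 34091/(-49296 + 25891) = 34091/(-23405) = 34091*(-1/23405) = -34091/23405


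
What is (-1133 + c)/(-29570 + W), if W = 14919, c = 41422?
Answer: -40289/14651 ≈ -2.7499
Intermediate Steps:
(-1133 + c)/(-29570 + W) = (-1133 + 41422)/(-29570 + 14919) = 40289/(-14651) = 40289*(-1/14651) = -40289/14651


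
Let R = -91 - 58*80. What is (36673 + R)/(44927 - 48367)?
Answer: -15971/1720 ≈ -9.2855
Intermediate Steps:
R = -4731 (R = -91 - 4640 = -4731)
(36673 + R)/(44927 - 48367) = (36673 - 4731)/(44927 - 48367) = 31942/(-3440) = 31942*(-1/3440) = -15971/1720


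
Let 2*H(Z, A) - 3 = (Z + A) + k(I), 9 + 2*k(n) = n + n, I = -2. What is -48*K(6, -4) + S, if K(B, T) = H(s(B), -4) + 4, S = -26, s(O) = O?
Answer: -182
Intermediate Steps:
k(n) = -9/2 + n (k(n) = -9/2 + (n + n)/2 = -9/2 + (2*n)/2 = -9/2 + n)
H(Z, A) = -7/4 + A/2 + Z/2 (H(Z, A) = 3/2 + ((Z + A) + (-9/2 - 2))/2 = 3/2 + ((A + Z) - 13/2)/2 = 3/2 + (-13/2 + A + Z)/2 = 3/2 + (-13/4 + A/2 + Z/2) = -7/4 + A/2 + Z/2)
K(B, T) = ¼ + B/2 (K(B, T) = (-7/4 + (½)*(-4) + B/2) + 4 = (-7/4 - 2 + B/2) + 4 = (-15/4 + B/2) + 4 = ¼ + B/2)
-48*K(6, -4) + S = -48*(¼ + (½)*6) - 26 = -48*(¼ + 3) - 26 = -48*13/4 - 26 = -156 - 26 = -182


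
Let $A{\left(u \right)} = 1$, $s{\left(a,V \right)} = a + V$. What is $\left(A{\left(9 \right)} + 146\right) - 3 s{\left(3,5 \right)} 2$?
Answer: $-7056$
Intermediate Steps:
$s{\left(a,V \right)} = V + a$
$\left(A{\left(9 \right)} + 146\right) - 3 s{\left(3,5 \right)} 2 = \left(1 + 146\right) - 3 \left(5 + 3\right) 2 = 147 \left(-3\right) 8 \cdot 2 = 147 \left(\left(-24\right) 2\right) = 147 \left(-48\right) = -7056$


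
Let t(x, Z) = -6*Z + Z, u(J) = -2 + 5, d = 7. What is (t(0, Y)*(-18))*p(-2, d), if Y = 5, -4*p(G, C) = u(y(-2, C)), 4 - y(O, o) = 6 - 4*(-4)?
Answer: -675/2 ≈ -337.50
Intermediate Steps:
y(O, o) = -18 (y(O, o) = 4 - (6 - 4*(-4)) = 4 - (6 + 16) = 4 - 1*22 = 4 - 22 = -18)
u(J) = 3
p(G, C) = -¾ (p(G, C) = -¼*3 = -¾)
t(x, Z) = -5*Z
(t(0, Y)*(-18))*p(-2, d) = (-5*5*(-18))*(-¾) = -25*(-18)*(-¾) = 450*(-¾) = -675/2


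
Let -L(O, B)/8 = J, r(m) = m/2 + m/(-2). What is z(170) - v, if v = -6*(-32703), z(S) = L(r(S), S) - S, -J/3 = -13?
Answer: -196700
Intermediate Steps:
J = 39 (J = -3*(-13) = 39)
r(m) = 0 (r(m) = m*(½) + m*(-½) = m/2 - m/2 = 0)
L(O, B) = -312 (L(O, B) = -8*39 = -312)
z(S) = -312 - S
v = 196218
z(170) - v = (-312 - 1*170) - 1*196218 = (-312 - 170) - 196218 = -482 - 196218 = -196700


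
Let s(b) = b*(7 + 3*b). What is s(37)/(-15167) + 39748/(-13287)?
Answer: -660868958/201523929 ≈ -3.2794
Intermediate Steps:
s(37)/(-15167) + 39748/(-13287) = (37*(7 + 3*37))/(-15167) + 39748/(-13287) = (37*(7 + 111))*(-1/15167) + 39748*(-1/13287) = (37*118)*(-1/15167) - 39748/13287 = 4366*(-1/15167) - 39748/13287 = -4366/15167 - 39748/13287 = -660868958/201523929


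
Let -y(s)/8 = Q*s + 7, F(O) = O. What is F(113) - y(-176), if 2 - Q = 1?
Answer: -1239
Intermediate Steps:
Q = 1 (Q = 2 - 1*1 = 2 - 1 = 1)
y(s) = -56 - 8*s (y(s) = -8*(1*s + 7) = -8*(s + 7) = -8*(7 + s) = -56 - 8*s)
F(113) - y(-176) = 113 - (-56 - 8*(-176)) = 113 - (-56 + 1408) = 113 - 1*1352 = 113 - 1352 = -1239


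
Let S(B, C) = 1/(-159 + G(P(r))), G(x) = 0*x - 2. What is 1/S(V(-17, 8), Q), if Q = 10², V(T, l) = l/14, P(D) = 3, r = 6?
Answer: -161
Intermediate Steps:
G(x) = -2 (G(x) = 0 - 2 = -2)
V(T, l) = l/14 (V(T, l) = l*(1/14) = l/14)
Q = 100
S(B, C) = -1/161 (S(B, C) = 1/(-159 - 2) = 1/(-161) = -1/161)
1/S(V(-17, 8), Q) = 1/(-1/161) = -161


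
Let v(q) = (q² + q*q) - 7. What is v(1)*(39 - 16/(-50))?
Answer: -983/5 ≈ -196.60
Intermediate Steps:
v(q) = -7 + 2*q² (v(q) = (q² + q²) - 7 = 2*q² - 7 = -7 + 2*q²)
v(1)*(39 - 16/(-50)) = (-7 + 2*1²)*(39 - 16/(-50)) = (-7 + 2*1)*(39 - 16*(-1/50)) = (-7 + 2)*(39 + 8/25) = -5*983/25 = -983/5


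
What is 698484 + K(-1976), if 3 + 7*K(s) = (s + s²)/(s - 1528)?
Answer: 305866115/438 ≈ 6.9832e+5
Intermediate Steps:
K(s) = -3/7 + (s + s²)/(7*(-1528 + s)) (K(s) = -3/7 + ((s + s²)/(s - 1528))/7 = -3/7 + ((s + s²)/(-1528 + s))/7 = -3/7 + (s + s²)/(7*(-1528 + s)))
698484 + K(-1976) = 698484 + (4584 + (-1976)² - 2*(-1976))/(7*(-1528 - 1976)) = 698484 + (⅐)*(4584 + 3904576 + 3952)/(-3504) = 698484 + (⅐)*(-1/3504)*3913112 = 698484 - 69877/438 = 305866115/438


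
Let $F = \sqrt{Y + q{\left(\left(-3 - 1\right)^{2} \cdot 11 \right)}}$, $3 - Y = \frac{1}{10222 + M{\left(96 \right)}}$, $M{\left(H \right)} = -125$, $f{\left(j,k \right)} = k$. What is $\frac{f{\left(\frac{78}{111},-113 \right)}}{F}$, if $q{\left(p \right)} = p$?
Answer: $- \frac{113 \sqrt{2027659346}}{602454} \approx -8.446$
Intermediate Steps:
$Y = \frac{30290}{10097}$ ($Y = 3 - \frac{1}{10222 - 125} = 3 - \frac{1}{10097} = \frac{30290}{10097} \approx 2.9999$)
$F = \frac{3 \sqrt{2027659346}}{10097}$ ($F = \sqrt{\frac{30290}{10097} + \left(-3 - 1\right)^{2} \cdot 11} = \sqrt{\frac{30290}{10097} + \left(-4\right)^{2} \cdot 11} = \sqrt{\frac{30290}{10097} + 16 \cdot 11} = \sqrt{\frac{30290}{10097} + 176} = \sqrt{\frac{1807362}{10097}} = \frac{3 \sqrt{2027659346}}{10097} \approx 13.379$)
$\frac{f{\left(\frac{78}{111},-113 \right)}}{F} = - \frac{113}{\frac{3}{10097} \sqrt{2027659346}} = - 113 \frac{\sqrt{2027659346}}{602454} = - \frac{113 \sqrt{2027659346}}{602454}$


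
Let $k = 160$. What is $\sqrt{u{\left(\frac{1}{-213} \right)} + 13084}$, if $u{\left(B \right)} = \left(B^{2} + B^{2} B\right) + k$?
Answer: $\frac{4 \sqrt{1703796037590}}{45369} \approx 115.08$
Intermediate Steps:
$u{\left(B \right)} = 160 + B^{2} + B^{3}$ ($u{\left(B \right)} = \left(B^{2} + B^{2} B\right) + 160 = \left(B^{2} + B^{3}\right) + 160 = 160 + B^{2} + B^{3}$)
$\sqrt{u{\left(\frac{1}{-213} \right)} + 13084} = \sqrt{\left(160 + \left(\frac{1}{-213}\right)^{2} + \left(\frac{1}{-213}\right)^{3}\right) + 13084} = \sqrt{\left(160 + \left(- \frac{1}{213}\right)^{2} + \left(- \frac{1}{213}\right)^{3}\right) + 13084} = \sqrt{\left(160 + \frac{1}{45369} - \frac{1}{9663597}\right) + 13084} = \sqrt{\frac{1546175732}{9663597} + 13084} = \sqrt{\frac{127984678880}{9663597}} = \frac{4 \sqrt{1703796037590}}{45369}$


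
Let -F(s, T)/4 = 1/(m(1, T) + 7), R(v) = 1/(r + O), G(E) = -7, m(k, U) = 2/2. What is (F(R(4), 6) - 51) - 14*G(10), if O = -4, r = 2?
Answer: 93/2 ≈ 46.500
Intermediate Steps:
m(k, U) = 1 (m(k, U) = 2*(½) = 1)
R(v) = -½ (R(v) = 1/(2 - 4) = 1/(-2) = -½)
F(s, T) = -½ (F(s, T) = -4/(1 + 7) = -4/8 = -4*⅛ = -½)
(F(R(4), 6) - 51) - 14*G(10) = (-½ - 51) - 14*(-7) = -103/2 + 98 = 93/2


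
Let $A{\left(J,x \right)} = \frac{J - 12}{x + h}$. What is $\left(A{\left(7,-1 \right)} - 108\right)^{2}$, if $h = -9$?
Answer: $\frac{46225}{4} \approx 11556.0$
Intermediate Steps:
$A{\left(J,x \right)} = \frac{-12 + J}{-9 + x}$ ($A{\left(J,x \right)} = \frac{J - 12}{x - 9} = \frac{-12 + J}{-9 + x}$)
$\left(A{\left(7,-1 \right)} - 108\right)^{2} = \left(\frac{-12 + 7}{-9 - 1} - 108\right)^{2} = \left(\frac{1}{-10} \left(-5\right) - 108\right)^{2} = \left(\left(- \frac{1}{10}\right) \left(-5\right) - 108\right)^{2} = \left(\frac{1}{2} - 108\right)^{2} = \left(- \frac{215}{2}\right)^{2} = \frac{46225}{4}$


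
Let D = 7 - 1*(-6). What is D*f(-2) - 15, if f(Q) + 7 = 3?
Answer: -67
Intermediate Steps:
f(Q) = -4 (f(Q) = -7 + 3 = -4)
D = 13 (D = 7 + 6 = 13)
D*f(-2) - 15 = 13*(-4) - 15 = -52 - 15 = -67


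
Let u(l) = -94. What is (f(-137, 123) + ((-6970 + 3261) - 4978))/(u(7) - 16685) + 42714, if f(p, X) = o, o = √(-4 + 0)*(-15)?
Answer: 6022747/141 + 10*I/5593 ≈ 42715.0 + 0.0017879*I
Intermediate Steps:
o = -30*I (o = √(-4)*(-15) = (2*I)*(-15) = -30*I ≈ -30.0*I)
f(p, X) = -30*I
(f(-137, 123) + ((-6970 + 3261) - 4978))/(u(7) - 16685) + 42714 = (-30*I + ((-6970 + 3261) - 4978))/(-94 - 16685) + 42714 = (-30*I + (-3709 - 4978))/(-16779) + 42714 = (-30*I - 8687)*(-1/16779) + 42714 = (-8687 - 30*I)*(-1/16779) + 42714 = (73/141 + 10*I/5593) + 42714 = 6022747/141 + 10*I/5593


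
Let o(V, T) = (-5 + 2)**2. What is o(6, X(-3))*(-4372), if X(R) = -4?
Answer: -39348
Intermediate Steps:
o(V, T) = 9 (o(V, T) = (-3)**2 = 9)
o(6, X(-3))*(-4372) = 9*(-4372) = -39348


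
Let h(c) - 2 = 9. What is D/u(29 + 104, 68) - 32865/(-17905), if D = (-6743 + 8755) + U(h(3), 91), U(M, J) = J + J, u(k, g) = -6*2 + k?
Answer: 8652047/433301 ≈ 19.968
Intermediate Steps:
h(c) = 11 (h(c) = 2 + 9 = 11)
u(k, g) = -12 + k
U(M, J) = 2*J
D = 2194 (D = (-6743 + 8755) + 2*91 = 2012 + 182 = 2194)
D/u(29 + 104, 68) - 32865/(-17905) = 2194/(-12 + (29 + 104)) - 32865/(-17905) = 2194/(-12 + 133) - 32865*(-1/17905) = 2194/121 + 6573/3581 = 8652047/433301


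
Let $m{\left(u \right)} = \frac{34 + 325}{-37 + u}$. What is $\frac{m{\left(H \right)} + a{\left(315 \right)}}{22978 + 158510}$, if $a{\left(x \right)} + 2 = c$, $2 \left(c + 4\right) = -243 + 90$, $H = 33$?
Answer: $- \frac{689}{725952} \approx -0.0009491$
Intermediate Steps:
$c = - \frac{161}{2}$ ($c = -4 + \frac{-243 + 90}{2} = -4 + \frac{1}{2} \left(-153\right) = -4 - \frac{153}{2} = - \frac{161}{2} \approx -80.5$)
$a{\left(x \right)} = - \frac{165}{2}$ ($a{\left(x \right)} = -2 - \frac{161}{2} = - \frac{165}{2}$)
$m{\left(u \right)} = \frac{359}{-37 + u}$
$\frac{m{\left(H \right)} + a{\left(315 \right)}}{22978 + 158510} = \frac{\frac{359}{-37 + 33} - \frac{165}{2}}{22978 + 158510} = \frac{\frac{359}{-4} - \frac{165}{2}}{181488} = \left(359 \left(- \frac{1}{4}\right) - \frac{165}{2}\right) \frac{1}{181488} = \left(- \frac{359}{4} - \frac{165}{2}\right) \frac{1}{181488} = \left(- \frac{689}{4}\right) \frac{1}{181488} = - \frac{689}{725952}$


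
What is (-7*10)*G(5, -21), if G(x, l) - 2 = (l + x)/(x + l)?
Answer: -210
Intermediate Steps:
G(x, l) = 3 (G(x, l) = 2 + (l + x)/(x + l) = 2 + (l + x)/(l + x) = 2 + 1 = 3)
(-7*10)*G(5, -21) = -7*10*3 = -70*3 = -210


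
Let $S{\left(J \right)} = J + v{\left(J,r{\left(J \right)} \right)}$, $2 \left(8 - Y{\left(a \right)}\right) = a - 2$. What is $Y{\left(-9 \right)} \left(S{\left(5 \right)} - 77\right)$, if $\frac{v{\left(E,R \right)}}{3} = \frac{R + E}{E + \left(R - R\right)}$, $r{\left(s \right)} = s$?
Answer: $-891$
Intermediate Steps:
$Y{\left(a \right)} = 9 - \frac{a}{2}$ ($Y{\left(a \right)} = 8 - \frac{a - 2}{2} = 8 - \frac{-2 + a}{2} = 8 - \left(-1 + \frac{a}{2}\right) = 9 - \frac{a}{2}$)
$v{\left(E,R \right)} = \frac{3 \left(E + R\right)}{E}$ ($v{\left(E,R \right)} = 3 \frac{R + E}{E + \left(R - R\right)} = 3 \frac{E + R}{E + 0} = 3 \frac{E + R}{E} = \frac{3 \left(E + R\right)}{E}$)
$S{\left(J \right)} = 6 + J$ ($S{\left(J \right)} = J + \left(3 + \frac{3 J}{J}\right) = J + \left(3 + 3\right) = J + 6 = 6 + J$)
$Y{\left(-9 \right)} \left(S{\left(5 \right)} - 77\right) = \left(9 - - \frac{9}{2}\right) \left(\left(6 + 5\right) - 77\right) = \left(9 + \frac{9}{2}\right) \left(11 - 77\right) = \frac{27}{2} \left(-66\right) = -891$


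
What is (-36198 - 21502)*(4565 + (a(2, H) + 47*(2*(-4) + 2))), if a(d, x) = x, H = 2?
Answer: -247244500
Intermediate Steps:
(-36198 - 21502)*(4565 + (a(2, H) + 47*(2*(-4) + 2))) = (-36198 - 21502)*(4565 + (2 + 47*(2*(-4) + 2))) = -57700*(4565 + (2 + 47*(-8 + 2))) = -57700*(4565 + (2 + 47*(-6))) = -57700*(4565 + (2 - 282)) = -57700*(4565 - 280) = -57700*4285 = -247244500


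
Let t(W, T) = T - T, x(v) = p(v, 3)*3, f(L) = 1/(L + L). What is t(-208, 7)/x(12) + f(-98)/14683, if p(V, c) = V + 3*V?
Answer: -1/2877868 ≈ -3.4748e-7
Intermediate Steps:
p(V, c) = 4*V
f(L) = 1/(2*L)
x(v) = 12*v (x(v) = (4*v)*3 = 12*v)
t(W, T) = 0
t(-208, 7)/x(12) + f(-98)/14683 = 0/((12*12)) + ((½)/(-98))/14683 = 0/144 + ((½)*(-1/98))*(1/14683) = 0*(1/144) - 1/196*1/14683 = 0 - 1/2877868 = -1/2877868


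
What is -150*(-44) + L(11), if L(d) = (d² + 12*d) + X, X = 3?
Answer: 6856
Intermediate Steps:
L(d) = 3 + d² + 12*d (L(d) = (d² + 12*d) + 3 = 3 + d² + 12*d)
-150*(-44) + L(11) = -150*(-44) + (3 + 11² + 12*11) = 6600 + (3 + 121 + 132) = 6600 + 256 = 6856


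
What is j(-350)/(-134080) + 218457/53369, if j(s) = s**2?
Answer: 1137650603/357785776 ≈ 3.1797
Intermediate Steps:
j(-350)/(-134080) + 218457/53369 = (-350)**2/(-134080) + 218457/53369 = 122500*(-1/134080) + 218457*(1/53369) = -6125/6704 + 218457/53369 = 1137650603/357785776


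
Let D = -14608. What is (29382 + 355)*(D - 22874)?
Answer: -1114602234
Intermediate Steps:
(29382 + 355)*(D - 22874) = (29382 + 355)*(-14608 - 22874) = 29737*(-37482) = -1114602234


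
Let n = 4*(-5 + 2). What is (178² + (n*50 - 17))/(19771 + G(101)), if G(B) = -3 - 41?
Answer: 31067/19727 ≈ 1.5748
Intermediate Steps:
G(B) = -44
n = -12 (n = 4*(-3) = -12)
(178² + (n*50 - 17))/(19771 + G(101)) = (178² + (-12*50 - 17))/(19771 - 44) = (31684 + (-600 - 17))/19727 = (31684 - 617)*(1/19727) = 31067*(1/19727) = 31067/19727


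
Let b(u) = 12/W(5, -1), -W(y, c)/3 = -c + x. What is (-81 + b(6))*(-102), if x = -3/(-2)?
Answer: 42126/5 ≈ 8425.2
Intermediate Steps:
x = 3/2 (x = -3*(-½) = 3/2 ≈ 1.5000)
W(y, c) = -9/2 + 3*c (W(y, c) = -3*(-c + 3/2) = -3*(3/2 - c) = -9/2 + 3*c)
b(u) = -8/5 (b(u) = 12/(-9/2 + 3*(-1)) = 12/(-9/2 - 3) = 12/(-15/2) = 12*(-2/15) = -8/5)
(-81 + b(6))*(-102) = (-81 - 8/5)*(-102) = -413/5*(-102) = 42126/5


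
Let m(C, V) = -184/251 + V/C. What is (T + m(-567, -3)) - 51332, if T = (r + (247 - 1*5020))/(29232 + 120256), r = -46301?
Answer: -182015802566855/3545780616 ≈ -51333.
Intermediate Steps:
m(C, V) = -184/251 + V/C (m(C, V) = -184*1/251 + V/C = -184/251 + V/C)
T = -25537/74744 (T = (-46301 + (247 - 1*5020))/(29232 + 120256) = (-46301 + (247 - 5020))/149488 = (-46301 - 4773)*(1/149488) = -51074*1/149488 = -25537/74744 ≈ -0.34166)
(T + m(-567, -3)) - 51332 = (-25537/74744 + (-184/251 - 3/(-567))) - 51332 = (-25537/74744 + (-184/251 - 3*(-1/567))) - 51332 = (-25537/74744 + (-184/251 + 1/189)) - 51332 = (-25537/74744 - 34525/47439) - 51332 = -3791986343/3545780616 - 51332 = -182015802566855/3545780616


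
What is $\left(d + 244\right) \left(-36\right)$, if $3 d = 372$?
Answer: $-13248$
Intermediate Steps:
$d = 124$ ($d = \frac{1}{3} \cdot 372 = 124$)
$\left(d + 244\right) \left(-36\right) = \left(124 + 244\right) \left(-36\right) = 368 \left(-36\right) = -13248$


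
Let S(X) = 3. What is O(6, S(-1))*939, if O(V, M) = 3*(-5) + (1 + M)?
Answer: -10329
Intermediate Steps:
O(V, M) = -14 + M (O(V, M) = -15 + (1 + M) = -14 + M)
O(6, S(-1))*939 = (-14 + 3)*939 = -11*939 = -10329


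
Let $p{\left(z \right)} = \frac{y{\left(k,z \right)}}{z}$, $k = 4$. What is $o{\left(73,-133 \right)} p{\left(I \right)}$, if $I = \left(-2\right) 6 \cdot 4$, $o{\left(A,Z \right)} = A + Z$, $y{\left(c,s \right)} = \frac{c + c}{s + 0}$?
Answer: $- \frac{5}{24} \approx -0.20833$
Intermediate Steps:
$y{\left(c,s \right)} = \frac{2 c}{s}$
$I = -48$ ($I = \left(-12\right) 4 = -48$)
$p{\left(z \right)} = \frac{8}{z^{2}}$ ($p{\left(z \right)} = \frac{2 \cdot 4 \frac{1}{z}}{z} = \frac{8 \frac{1}{z}}{z} = \frac{8}{z^{2}}$)
$o{\left(73,-133 \right)} p{\left(I \right)} = \left(73 - 133\right) \frac{8}{2304} = - 60 \cdot 8 \cdot \frac{1}{2304} = \left(-60\right) \frac{1}{288} = - \frac{5}{24}$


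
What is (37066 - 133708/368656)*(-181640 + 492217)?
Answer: 1060967492808069/92164 ≈ 1.1512e+10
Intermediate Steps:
(37066 - 133708/368656)*(-181640 + 492217) = (37066 - 133708*1/368656)*310577 = (37066 - 33427/92164)*310577 = (3416117397/92164)*310577 = 1060967492808069/92164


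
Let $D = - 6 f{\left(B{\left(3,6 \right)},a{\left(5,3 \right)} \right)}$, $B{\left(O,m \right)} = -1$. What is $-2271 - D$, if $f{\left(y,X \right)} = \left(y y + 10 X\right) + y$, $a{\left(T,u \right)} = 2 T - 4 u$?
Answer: $-2391$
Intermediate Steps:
$a{\left(T,u \right)} = - 4 u + 2 T$
$f{\left(y,X \right)} = y + y^{2} + 10 X$ ($f{\left(y,X \right)} = \left(y^{2} + 10 X\right) + y = y + y^{2} + 10 X$)
$D = 120$ ($D = - 6 \left(-1 + \left(-1\right)^{2} + 10 \left(\left(-4\right) 3 + 2 \cdot 5\right)\right) = - 6 \left(-1 + 1 + 10 \left(-12 + 10\right)\right) = - 6 \left(-1 + 1 + 10 \left(-2\right)\right) = - 6 \left(-1 + 1 - 20\right) = \left(-6\right) \left(-20\right) = 120$)
$-2271 - D = -2271 - 120 = -2391$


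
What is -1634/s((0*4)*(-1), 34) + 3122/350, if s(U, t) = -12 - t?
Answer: 25554/575 ≈ 44.442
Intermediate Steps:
-1634/s((0*4)*(-1), 34) + 3122/350 = -1634/(-12 - 1*34) + 3122/350 = -1634/(-12 - 34) + 3122*(1/350) = -1634/(-46) + 223/25 = -1634*(-1/46) + 223/25 = 817/23 + 223/25 = 25554/575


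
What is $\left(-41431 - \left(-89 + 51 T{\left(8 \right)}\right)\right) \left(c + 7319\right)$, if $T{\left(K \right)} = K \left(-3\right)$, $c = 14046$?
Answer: $-857121070$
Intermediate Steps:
$T{\left(K \right)} = - 3 K$
$\left(-41431 - \left(-89 + 51 T{\left(8 \right)}\right)\right) \left(c + 7319\right) = \left(-41431 - \left(-89 + 51 \left(\left(-3\right) 8\right)\right)\right) \left(14046 + 7319\right) = \left(-41431 + \left(89 - -1224\right)\right) 21365 = \left(-41431 + \left(89 + 1224\right)\right) 21365 = \left(-41431 + 1313\right) 21365 = \left(-40118\right) 21365 = -857121070$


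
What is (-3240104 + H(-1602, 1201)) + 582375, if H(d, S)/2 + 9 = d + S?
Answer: -2658549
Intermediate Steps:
H(d, S) = -18 + 2*S + 2*d (H(d, S) = -18 + 2*(d + S) = -18 + 2*(S + d) = -18 + (2*S + 2*d) = -18 + 2*S + 2*d)
(-3240104 + H(-1602, 1201)) + 582375 = (-3240104 + (-18 + 2*1201 + 2*(-1602))) + 582375 = (-3240104 + (-18 + 2402 - 3204)) + 582375 = (-3240104 - 820) + 582375 = -3240924 + 582375 = -2658549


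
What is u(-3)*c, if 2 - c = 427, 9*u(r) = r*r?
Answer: -425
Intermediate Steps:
u(r) = r²/9 (u(r) = (r*r)/9 = r²/9)
c = -425 (c = 2 - 1*427 = 2 - 427 = -425)
u(-3)*c = ((⅑)*(-3)²)*(-425) = ((⅑)*9)*(-425) = 1*(-425) = -425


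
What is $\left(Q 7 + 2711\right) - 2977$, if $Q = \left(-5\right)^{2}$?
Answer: $-91$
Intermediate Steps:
$Q = 25$
$\left(Q 7 + 2711\right) - 2977 = \left(25 \cdot 7 + 2711\right) - 2977 = \left(175 + 2711\right) - 2977 = 2886 - 2977 = -91$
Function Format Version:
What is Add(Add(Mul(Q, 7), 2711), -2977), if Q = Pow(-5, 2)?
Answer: -91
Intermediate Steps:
Q = 25
Add(Add(Mul(Q, 7), 2711), -2977) = Add(Add(Mul(25, 7), 2711), -2977) = Add(Add(175, 2711), -2977) = Add(2886, -2977) = -91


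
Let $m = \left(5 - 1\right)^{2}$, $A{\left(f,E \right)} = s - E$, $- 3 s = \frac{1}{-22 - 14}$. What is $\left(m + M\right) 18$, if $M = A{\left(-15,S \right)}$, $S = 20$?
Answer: $- \frac{431}{6} \approx -71.833$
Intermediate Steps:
$s = \frac{1}{108}$ ($s = - \frac{1}{3 \left(-22 - 14\right)} = - \frac{1}{3 \left(-36\right)} = \left(- \frac{1}{3}\right) \left(- \frac{1}{36}\right) = \frac{1}{108} \approx 0.0092593$)
$A{\left(f,E \right)} = \frac{1}{108} - E$
$M = - \frac{2159}{108}$ ($M = \frac{1}{108} - 20 = - \frac{2159}{108} \approx -19.991$)
$m = 16$ ($m = 4^{2} = 16$)
$\left(m + M\right) 18 = \left(16 - \frac{2159}{108}\right) 18 = \left(- \frac{431}{108}\right) 18 = - \frac{431}{6}$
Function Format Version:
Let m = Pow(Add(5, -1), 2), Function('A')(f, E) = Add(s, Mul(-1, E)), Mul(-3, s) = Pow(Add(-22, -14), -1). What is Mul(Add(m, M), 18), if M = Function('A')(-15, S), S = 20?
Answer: Rational(-431, 6) ≈ -71.833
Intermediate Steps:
s = Rational(1, 108) (s = Mul(Rational(-1, 3), Pow(Add(-22, -14), -1)) = Mul(Rational(-1, 3), Pow(-36, -1)) = Mul(Rational(-1, 3), Rational(-1, 36)) = Rational(1, 108) ≈ 0.0092593)
Function('A')(f, E) = Add(Rational(1, 108), Mul(-1, E))
M = Rational(-2159, 108) (M = Add(Rational(1, 108), Mul(-1, 20)) = Add(Rational(1, 108), -20) = Rational(-2159, 108) ≈ -19.991)
m = 16 (m = Pow(4, 2) = 16)
Mul(Add(m, M), 18) = Mul(Add(16, Rational(-2159, 108)), 18) = Mul(Rational(-431, 108), 18) = Rational(-431, 6)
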